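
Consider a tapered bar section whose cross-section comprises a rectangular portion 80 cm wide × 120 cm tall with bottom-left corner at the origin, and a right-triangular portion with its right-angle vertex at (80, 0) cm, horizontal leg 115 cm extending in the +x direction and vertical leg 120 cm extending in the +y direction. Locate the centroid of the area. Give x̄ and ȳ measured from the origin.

x̄ = 72.76 cm, ȳ = 51.64 cm

rectangular portion: A = 80 × 120 = 9600.00, centroid at (40.00, 60.00).
triangular portion: A = ½·115·120 = 6900.00, centroid at (118.33, 40.00).
ΣA = 16500.00 cm²
ΣAx̄ = (9600.00)(40.00) + (6900.00)(118.33) = 1200500.00 cm³
ΣAȳ = (9600.00)(60.00) + (6900.00)(40.00) = 852000.00 cm³
x̄ = 1200500.00 / 16500.00 = 72.76 cm
ȳ = 852000.00 / 16500.00 = 51.64 cm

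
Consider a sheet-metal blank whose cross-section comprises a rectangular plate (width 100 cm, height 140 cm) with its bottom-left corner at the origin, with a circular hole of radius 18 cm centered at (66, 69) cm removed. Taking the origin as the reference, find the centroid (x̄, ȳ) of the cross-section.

x̄ = 48.75 cm, ȳ = 70.08 cm

Part | A | x̄ᵢ | ȳᵢ | A·x̄ᵢ | A·ȳᵢ
plate | 14000.00 | 50.00 | 70.00 | 700000.00 | 980000.00
hole | -1017.88 | 66.00 | 69.00 | -67179.82 | -70233.45
Σ | 12982.12 |  |  | 632820.18 | 909766.55
x̄ = 632820.18 / 12982.12 = 48.75 cm
ȳ = 909766.55 / 12982.12 = 70.08 cm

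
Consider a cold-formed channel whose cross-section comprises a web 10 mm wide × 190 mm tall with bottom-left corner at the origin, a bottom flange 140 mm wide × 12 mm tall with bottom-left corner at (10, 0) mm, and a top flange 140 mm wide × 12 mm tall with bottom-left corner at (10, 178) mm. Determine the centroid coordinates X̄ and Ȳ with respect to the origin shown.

web: A = 10 × 190 = 1900.00, centroid at (5.00, 95.00).
bottom flange: A = 140 × 12 = 1680.00, centroid at (80.00, 6.00).
top flange: A = 140 × 12 = 1680.00, centroid at (80.00, 184.00).
ΣA = 5260.00 mm²
ΣAX̄ = (1900.00)(5.00) + (1680.00)(80.00) + (1680.00)(80.00) = 278300.00 mm³
ΣAȲ = (1900.00)(95.00) + (1680.00)(6.00) + (1680.00)(184.00) = 499700.00 mm³
X̄ = 278300.00 / 5260.00 = 52.91 mm
Ȳ = 499700.00 / 5260.00 = 95.00 mm

X̄ = 52.91 mm, Ȳ = 95.00 mm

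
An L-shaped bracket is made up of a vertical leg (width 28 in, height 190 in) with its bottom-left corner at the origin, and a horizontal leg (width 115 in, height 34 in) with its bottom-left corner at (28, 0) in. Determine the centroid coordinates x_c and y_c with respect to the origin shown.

x_c = 44.29 in, y_c = 61.96 in

Part | A | x̄ᵢ | ȳᵢ | A·x̄ᵢ | A·ȳᵢ
vertical leg | 5320.00 | 14.00 | 95.00 | 74480.00 | 505400.00
horizontal leg | 3910.00 | 85.50 | 17.00 | 334305.00 | 66470.00
Σ | 9230.00 |  |  | 408785.00 | 571870.00
x_c = 408785.00 / 9230.00 = 44.29 in
y_c = 571870.00 / 9230.00 = 61.96 in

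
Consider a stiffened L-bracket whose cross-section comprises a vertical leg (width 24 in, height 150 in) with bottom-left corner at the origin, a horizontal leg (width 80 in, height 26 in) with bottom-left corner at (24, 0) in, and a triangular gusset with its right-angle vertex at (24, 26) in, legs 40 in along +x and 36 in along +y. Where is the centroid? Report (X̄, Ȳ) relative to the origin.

vertical leg: A = 24 × 150 = 3600.00, centroid at (12.00, 75.00).
horizontal leg: A = 80 × 26 = 2080.00, centroid at (64.00, 13.00).
gusset: A = ½·40·36 = 720.00, centroid at (37.33, 38.00).
ΣA = 6400.00 in²
ΣAX̄ = (3600.00)(12.00) + (2080.00)(64.00) + (720.00)(37.33) = 203200.00 in³
ΣAȲ = (3600.00)(75.00) + (2080.00)(13.00) + (720.00)(38.00) = 324400.00 in³
X̄ = 203200.00 / 6400.00 = 31.75 in
Ȳ = 324400.00 / 6400.00 = 50.69 in

X̄ = 31.75 in, Ȳ = 50.69 in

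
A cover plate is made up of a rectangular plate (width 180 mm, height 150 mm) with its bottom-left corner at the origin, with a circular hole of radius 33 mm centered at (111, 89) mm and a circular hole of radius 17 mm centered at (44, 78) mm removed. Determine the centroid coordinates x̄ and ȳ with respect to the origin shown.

plate: A = 180 × 150 = 27000.00, centroid at (90.00, 75.00).
hole 1: A = −π·33² = -3421.19, centroid at (111.00, 89.00).
hole 2: A = −π·17² = -907.92, centroid at (44.00, 78.00).
ΣA = 22670.89 mm², ΣAx̄ = 2010298.93 mm³, ΣAȳ = 1649695.92 mm³.
x̄ = 2010298.93/22670.89 = 88.67 mm; ȳ = 1649695.92/22670.89 = 72.77 mm.

x̄ = 88.67 mm, ȳ = 72.77 mm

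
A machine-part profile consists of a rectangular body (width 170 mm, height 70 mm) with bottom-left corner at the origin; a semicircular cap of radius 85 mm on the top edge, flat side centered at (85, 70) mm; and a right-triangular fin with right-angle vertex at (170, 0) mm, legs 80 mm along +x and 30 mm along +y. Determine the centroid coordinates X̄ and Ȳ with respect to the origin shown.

X̄ = 90.48 mm, Ȳ = 66.77 mm

rectangular body: A = 170 × 70 = 11900.00, centroid at (85.00, 35.00).
semicircular top: A = ½π·85² = 11349.00, centroid at (85.00, 106.08).
triangular fin: A = ½·80·30 = 1200.00, centroid at (196.67, 10.00).
ΣA = 24449.00 mm², ΣAX̄ = 2212165.29 mm³, ΣAȲ = 1632346.91 mm³.
X̄ = 2212165.29/24449.00 = 90.48 mm; Ȳ = 1632346.91/24449.00 = 66.77 mm.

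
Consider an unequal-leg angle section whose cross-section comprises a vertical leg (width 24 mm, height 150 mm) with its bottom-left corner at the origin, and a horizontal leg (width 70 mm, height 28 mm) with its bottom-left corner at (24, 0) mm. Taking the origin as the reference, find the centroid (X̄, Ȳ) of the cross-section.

X̄ = 28.57 mm, Ȳ = 53.50 mm

Part | A | x̄ᵢ | ȳᵢ | A·x̄ᵢ | A·ȳᵢ
vertical leg | 3600.00 | 12.00 | 75.00 | 43200.00 | 270000.00
horizontal leg | 1960.00 | 59.00 | 14.00 | 115640.00 | 27440.00
Σ | 5560.00 |  |  | 158840.00 | 297440.00
X̄ = 158840.00 / 5560.00 = 28.57 mm
Ȳ = 297440.00 / 5560.00 = 53.50 mm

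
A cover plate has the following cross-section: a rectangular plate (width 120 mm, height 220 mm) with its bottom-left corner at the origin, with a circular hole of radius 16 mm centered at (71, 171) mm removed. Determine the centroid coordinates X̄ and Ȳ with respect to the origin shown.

Part | A | x̄ᵢ | ȳᵢ | A·x̄ᵢ | A·ȳᵢ
plate | 26400.00 | 60.00 | 110.00 | 1584000.00 | 2904000.00
hole | -804.25 | 71.00 | 171.00 | -57101.59 | -137526.36
Σ | 25595.75 |  |  | 1526898.41 | 2766473.64
X̄ = 1526898.41 / 25595.75 = 59.65 mm
Ȳ = 2766473.64 / 25595.75 = 108.08 mm

X̄ = 59.65 mm, Ȳ = 108.08 mm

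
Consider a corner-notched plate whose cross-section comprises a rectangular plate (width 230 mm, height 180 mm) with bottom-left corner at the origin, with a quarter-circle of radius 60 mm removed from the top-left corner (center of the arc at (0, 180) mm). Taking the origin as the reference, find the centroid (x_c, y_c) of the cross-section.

plate: A = 230 × 180 = 41400.00, centroid at (115.00, 90.00).
removed quarter-circle: A = −¼π·60² = -2827.43, centroid at (25.46, 154.54).
ΣA = 38572.57 mm², ΣAx_c = 4689000.00 mm³, ΣAy_c = 3289061.99 mm³.
x_c = 4689000.00/38572.57 = 121.56 mm; y_c = 3289061.99/38572.57 = 85.27 mm.

x_c = 121.56 mm, y_c = 85.27 mm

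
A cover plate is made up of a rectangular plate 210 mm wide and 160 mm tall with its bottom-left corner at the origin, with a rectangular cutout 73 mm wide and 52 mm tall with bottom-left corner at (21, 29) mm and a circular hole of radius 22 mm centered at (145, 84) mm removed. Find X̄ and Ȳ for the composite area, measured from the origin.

X̄ = 109.22 mm, Ȳ = 83.14 mm

plate: A = 210 × 160 = 33600.00, centroid at (105.00, 80.00).
hole 1: A = −(73 × 52) = -3796.00, centroid at (57.50, 55.00).
hole 2: A = −π·22² = -1520.53, centroid at (145.00, 84.00).
ΣA = 28283.47 mm², ΣAX̄ = 3089253.03 mm³, ΣAȲ = 2351495.41 mm³.
X̄ = 3089253.03/28283.47 = 109.22 mm; Ȳ = 2351495.41/28283.47 = 83.14 mm.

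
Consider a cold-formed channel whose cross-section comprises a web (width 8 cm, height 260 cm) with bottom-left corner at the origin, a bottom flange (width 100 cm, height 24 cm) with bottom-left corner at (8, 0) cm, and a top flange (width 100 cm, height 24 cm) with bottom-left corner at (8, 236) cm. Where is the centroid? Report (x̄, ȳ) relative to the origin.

web: A = 8 × 260 = 2080.00, centroid at (4.00, 130.00).
bottom flange: A = 100 × 24 = 2400.00, centroid at (58.00, 12.00).
top flange: A = 100 × 24 = 2400.00, centroid at (58.00, 248.00).
ΣA = 6880.00 cm²
ΣAx̄ = (2080.00)(4.00) + (2400.00)(58.00) + (2400.00)(58.00) = 286720.00 cm³
ΣAȳ = (2080.00)(130.00) + (2400.00)(12.00) + (2400.00)(248.00) = 894400.00 cm³
x̄ = 286720.00 / 6880.00 = 41.67 cm
ȳ = 894400.00 / 6880.00 = 130.00 cm

x̄ = 41.67 cm, ȳ = 130.00 cm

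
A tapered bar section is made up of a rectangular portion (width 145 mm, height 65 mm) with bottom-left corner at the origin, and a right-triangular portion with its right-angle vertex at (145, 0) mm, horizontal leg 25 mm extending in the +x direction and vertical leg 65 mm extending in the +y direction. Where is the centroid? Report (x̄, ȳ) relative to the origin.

rectangular portion: A = 145 × 65 = 9425.00, centroid at (72.50, 32.50).
triangular portion: A = ½·25·65 = 812.50, centroid at (153.33, 21.67).
ΣA = 10237.50 mm²
ΣAx̄ = (9425.00)(72.50) + (812.50)(153.33) = 807895.83 mm³
ΣAȳ = (9425.00)(32.50) + (812.50)(21.67) = 323916.67 mm³
x̄ = 807895.83 / 10237.50 = 78.92 mm
ȳ = 323916.67 / 10237.50 = 31.64 mm

x̄ = 78.92 mm, ȳ = 31.64 mm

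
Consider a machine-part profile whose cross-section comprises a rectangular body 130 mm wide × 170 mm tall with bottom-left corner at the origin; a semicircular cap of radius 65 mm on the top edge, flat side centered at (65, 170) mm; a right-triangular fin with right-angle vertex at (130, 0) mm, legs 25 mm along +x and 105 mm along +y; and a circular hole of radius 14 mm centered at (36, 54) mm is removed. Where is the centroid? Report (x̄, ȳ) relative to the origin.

x̄ = 68.88 mm, ȳ = 108.80 mm

rectangular body: A = 130 × 170 = 22100.00, centroid at (65.00, 85.00).
semicircular top: A = ½π·65² = 6636.61, centroid at (65.00, 197.59).
triangular fin: A = ½·25·105 = 1312.50, centroid at (138.33, 35.00).
hole: A = −π·14² = -615.75, centroid at (36.00, 54.00).
ΣA = 29433.36 mm², ΣAx̄ = 2027275.36 mm³, ΣAȳ = 3202494.68 mm³.
x̄ = 2027275.36/29433.36 = 68.88 mm; ȳ = 3202494.68/29433.36 = 108.80 mm.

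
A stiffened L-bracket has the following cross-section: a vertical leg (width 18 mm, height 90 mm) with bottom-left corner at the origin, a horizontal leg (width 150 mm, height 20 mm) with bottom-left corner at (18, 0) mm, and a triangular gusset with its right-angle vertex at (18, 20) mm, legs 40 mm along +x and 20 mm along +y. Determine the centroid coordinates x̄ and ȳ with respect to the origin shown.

x̄ = 60.98 mm, ȳ = 22.62 mm

vertical leg: A = 18 × 90 = 1620.00, centroid at (9.00, 45.00).
horizontal leg: A = 150 × 20 = 3000.00, centroid at (93.00, 10.00).
gusset: A = ½·40·20 = 400.00, centroid at (31.33, 26.67).
ΣA = 5020.00 mm²
ΣAx̄ = (1620.00)(9.00) + (3000.00)(93.00) + (400.00)(31.33) = 306113.33 mm³
ΣAȳ = (1620.00)(45.00) + (3000.00)(10.00) + (400.00)(26.67) = 113566.67 mm³
x̄ = 306113.33 / 5020.00 = 60.98 mm
ȳ = 113566.67 / 5020.00 = 22.62 mm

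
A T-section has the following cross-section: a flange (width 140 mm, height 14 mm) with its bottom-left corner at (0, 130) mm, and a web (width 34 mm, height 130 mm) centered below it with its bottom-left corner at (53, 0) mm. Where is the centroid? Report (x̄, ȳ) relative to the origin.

x̄ = 70.00 mm, ȳ = 87.12 mm

web: A = 34 × 130 = 4420.00, centroid at (70.00, 65.00).
flange: A = 140 × 14 = 1960.00, centroid at (70.00, 137.00).
ΣA = 6380.00 mm²
ΣAx̄ = (4420.00)(70.00) + (1960.00)(70.00) = 446600.00 mm³
ΣAȳ = (4420.00)(65.00) + (1960.00)(137.00) = 555820.00 mm³
x̄ = 446600.00 / 6380.00 = 70.00 mm
ȳ = 555820.00 / 6380.00 = 87.12 mm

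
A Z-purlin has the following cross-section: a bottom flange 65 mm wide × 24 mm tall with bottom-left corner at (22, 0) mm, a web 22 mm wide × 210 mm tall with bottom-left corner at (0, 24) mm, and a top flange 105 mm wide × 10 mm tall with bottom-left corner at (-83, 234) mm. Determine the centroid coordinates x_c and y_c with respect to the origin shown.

x_c = 14.36 mm, y_c = 119.73 mm

Part | A | x̄ᵢ | ȳᵢ | A·x̄ᵢ | A·ȳᵢ
bottom flange | 1560.00 | 54.50 | 12.00 | 85020.00 | 18720.00
web | 4620.00 | 11.00 | 129.00 | 50820.00 | 595980.00
top flange | 1050.00 | -30.50 | 239.00 | -32025.00 | 250950.00
Σ | 7230.00 |  |  | 103815.00 | 865650.00
x_c = 103815.00 / 7230.00 = 14.36 mm
y_c = 865650.00 / 7230.00 = 119.73 mm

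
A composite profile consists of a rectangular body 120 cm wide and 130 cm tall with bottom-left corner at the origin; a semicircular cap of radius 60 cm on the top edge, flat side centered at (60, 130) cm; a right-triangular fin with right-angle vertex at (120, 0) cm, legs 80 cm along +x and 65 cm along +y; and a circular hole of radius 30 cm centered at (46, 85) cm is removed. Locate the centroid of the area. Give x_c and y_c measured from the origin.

x_c = 72.60 cm, y_c = 81.28 cm

rectangular body: A = 120 × 130 = 15600.00, centroid at (60.00, 65.00).
semicircular top: A = ½π·60² = 5654.87, centroid at (60.00, 155.46).
triangular fin: A = ½·80·65 = 2600.00, centroid at (146.67, 21.67).
hole: A = −π·30² = -2827.43, centroid at (46.00, 85.00).
ΣA = 21027.43 cm², ΣAx_c = 1526563.40 cm³, ΣAy_c = 1709134.18 cm³.
x_c = 1526563.40/21027.43 = 72.60 cm; y_c = 1709134.18/21027.43 = 81.28 cm.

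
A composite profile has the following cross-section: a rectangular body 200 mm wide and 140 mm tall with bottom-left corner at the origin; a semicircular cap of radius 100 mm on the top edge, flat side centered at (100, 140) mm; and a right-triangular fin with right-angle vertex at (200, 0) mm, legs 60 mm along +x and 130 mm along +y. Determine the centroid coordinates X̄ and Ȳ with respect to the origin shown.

X̄ = 109.83 mm, Ȳ = 104.91 mm

Part | A | x̄ᵢ | ȳᵢ | A·x̄ᵢ | A·ȳᵢ
rectangular body | 28000.00 | 100.00 | 70.00 | 2800000.00 | 1960000.00
semicircular top | 15707.96 | 100.00 | 182.44 | 1570796.33 | 2865781.52
triangular fin | 3900.00 | 220.00 | 43.33 | 858000.00 | 169000.00
Σ | 47607.96 |  |  | 5228796.33 | 4994781.52
X̄ = 5228796.33 / 47607.96 = 109.83 mm
Ȳ = 4994781.52 / 47607.96 = 104.91 mm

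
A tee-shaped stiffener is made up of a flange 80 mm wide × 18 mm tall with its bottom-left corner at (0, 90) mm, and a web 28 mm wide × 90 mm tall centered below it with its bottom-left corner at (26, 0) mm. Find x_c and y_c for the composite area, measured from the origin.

x_c = 40.00 mm, y_c = 64.64 mm

web: A = 28 × 90 = 2520.00, centroid at (40.00, 45.00).
flange: A = 80 × 18 = 1440.00, centroid at (40.00, 99.00).
ΣA = 3960.00 mm², ΣAx_c = 158400.00 mm³, ΣAy_c = 255960.00 mm³.
x_c = 158400.00/3960.00 = 40.00 mm; y_c = 255960.00/3960.00 = 64.64 mm.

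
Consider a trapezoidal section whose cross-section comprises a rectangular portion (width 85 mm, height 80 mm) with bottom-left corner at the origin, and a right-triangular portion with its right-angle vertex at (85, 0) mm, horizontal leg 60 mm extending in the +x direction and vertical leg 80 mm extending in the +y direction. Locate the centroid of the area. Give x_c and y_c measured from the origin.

rectangular portion: A = 85 × 80 = 6800.00, centroid at (42.50, 40.00).
triangular portion: A = ½·60·80 = 2400.00, centroid at (105.00, 26.67).
ΣA = 9200.00 mm²
ΣAx_c = (6800.00)(42.50) + (2400.00)(105.00) = 541000.00 mm³
ΣAy_c = (6800.00)(40.00) + (2400.00)(26.67) = 336000.00 mm³
x_c = 541000.00 / 9200.00 = 58.80 mm
y_c = 336000.00 / 9200.00 = 36.52 mm

x_c = 58.80 mm, y_c = 36.52 mm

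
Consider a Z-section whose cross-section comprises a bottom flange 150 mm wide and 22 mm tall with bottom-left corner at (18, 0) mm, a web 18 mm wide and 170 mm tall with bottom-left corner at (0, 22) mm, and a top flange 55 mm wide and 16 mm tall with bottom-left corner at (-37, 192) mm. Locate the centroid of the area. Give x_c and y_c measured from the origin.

x_c = 45.04 mm, y_c = 74.55 mm

Part | A | x̄ᵢ | ȳᵢ | A·x̄ᵢ | A·ȳᵢ
bottom flange | 3300.00 | 93.00 | 11.00 | 306900.00 | 36300.00
web | 3060.00 | 9.00 | 107.00 | 27540.00 | 327420.00
top flange | 880.00 | -9.50 | 200.00 | -8360.00 | 176000.00
Σ | 7240.00 |  |  | 326080.00 | 539720.00
x_c = 326080.00 / 7240.00 = 45.04 mm
y_c = 539720.00 / 7240.00 = 74.55 mm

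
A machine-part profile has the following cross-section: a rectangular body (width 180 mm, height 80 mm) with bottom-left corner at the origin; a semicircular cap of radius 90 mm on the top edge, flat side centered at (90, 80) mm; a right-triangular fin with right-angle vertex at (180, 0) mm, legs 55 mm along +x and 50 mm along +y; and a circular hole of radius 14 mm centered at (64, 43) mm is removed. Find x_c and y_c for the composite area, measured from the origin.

x_c = 95.92 mm, y_c = 74.47 mm

rectangular body: A = 180 × 80 = 14400.00, centroid at (90.00, 40.00).
semicircular top: A = ½π·90² = 12723.45, centroid at (90.00, 118.20).
triangular fin: A = ½·55·50 = 1375.00, centroid at (198.33, 16.67).
hole: A = −π·14² = -615.75, centroid at (64.00, 43.00).
ΣA = 27882.70 mm², ΣAx_c = 2674410.72 mm³, ΣAy_c = 2076315.34 mm³.
x_c = 2674410.72/27882.70 = 95.92 mm; y_c = 2076315.34/27882.70 = 74.47 mm.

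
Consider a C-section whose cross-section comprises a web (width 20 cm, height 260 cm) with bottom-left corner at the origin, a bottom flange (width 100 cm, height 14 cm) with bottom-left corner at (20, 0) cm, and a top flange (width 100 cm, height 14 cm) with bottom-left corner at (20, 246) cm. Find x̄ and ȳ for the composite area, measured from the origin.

web: A = 20 × 260 = 5200.00, centroid at (10.00, 130.00).
bottom flange: A = 100 × 14 = 1400.00, centroid at (70.00, 7.00).
top flange: A = 100 × 14 = 1400.00, centroid at (70.00, 253.00).
ΣA = 8000.00 cm²
ΣAx̄ = (5200.00)(10.00) + (1400.00)(70.00) + (1400.00)(70.00) = 248000.00 cm³
ΣAȳ = (5200.00)(130.00) + (1400.00)(7.00) + (1400.00)(253.00) = 1040000.00 cm³
x̄ = 248000.00 / 8000.00 = 31.00 cm
ȳ = 1040000.00 / 8000.00 = 130.00 cm

x̄ = 31.00 cm, ȳ = 130.00 cm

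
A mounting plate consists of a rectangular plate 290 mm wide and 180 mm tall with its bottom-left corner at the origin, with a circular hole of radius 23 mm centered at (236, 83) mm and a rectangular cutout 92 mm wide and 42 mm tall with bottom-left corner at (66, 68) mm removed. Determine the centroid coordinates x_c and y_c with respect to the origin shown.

Part | A | x̄ᵢ | ȳᵢ | A·x̄ᵢ | A·ȳᵢ
plate | 52200.00 | 145.00 | 90.00 | 7569000.00 | 4698000.00
hole 1 | -1661.90 | 236.00 | 83.00 | -392208.99 | -137937.91
hole 2 | -3864.00 | 112.00 | 89.00 | -432768.00 | -343896.00
Σ | 46674.10 |  |  | 6744023.01 | 4216166.09
x_c = 6744023.01 / 46674.10 = 144.49 mm
y_c = 4216166.09 / 46674.10 = 90.33 mm

x_c = 144.49 mm, y_c = 90.33 mm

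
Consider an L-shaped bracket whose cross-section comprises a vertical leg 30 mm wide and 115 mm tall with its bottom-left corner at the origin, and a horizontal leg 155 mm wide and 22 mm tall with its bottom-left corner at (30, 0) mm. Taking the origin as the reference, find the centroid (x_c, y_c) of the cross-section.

x_c = 60.98 mm, y_c = 34.39 mm

vertical leg: A = 30 × 115 = 3450.00, centroid at (15.00, 57.50).
horizontal leg: A = 155 × 22 = 3410.00, centroid at (107.50, 11.00).
ΣA = 6860.00 mm²
ΣAx_c = (3450.00)(15.00) + (3410.00)(107.50) = 418325.00 mm³
ΣAy_c = (3450.00)(57.50) + (3410.00)(11.00) = 235885.00 mm³
x_c = 418325.00 / 6860.00 = 60.98 mm
y_c = 235885.00 / 6860.00 = 34.39 mm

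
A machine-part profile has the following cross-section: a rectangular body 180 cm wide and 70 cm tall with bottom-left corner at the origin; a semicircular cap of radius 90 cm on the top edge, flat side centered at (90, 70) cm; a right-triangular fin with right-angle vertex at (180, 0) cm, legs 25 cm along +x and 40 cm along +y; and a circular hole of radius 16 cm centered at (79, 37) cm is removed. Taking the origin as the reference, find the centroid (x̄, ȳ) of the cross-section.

x̄ = 92.32 cm, ȳ = 71.73 cm

rectangular body: A = 180 × 70 = 12600.00, centroid at (90.00, 35.00).
semicircular top: A = ½π·90² = 12723.45, centroid at (90.00, 108.20).
triangular fin: A = ½·25·40 = 500.00, centroid at (188.33, 13.33).
hole: A = −π·16² = -804.25, centroid at (79.00, 37.00).
ΣA = 25019.20 cm², ΣAx̄ = 2309741.62 cm³, ΣAȳ = 1794551.02 cm³.
x̄ = 2309741.62/25019.20 = 92.32 cm; ȳ = 1794551.02/25019.20 = 71.73 cm.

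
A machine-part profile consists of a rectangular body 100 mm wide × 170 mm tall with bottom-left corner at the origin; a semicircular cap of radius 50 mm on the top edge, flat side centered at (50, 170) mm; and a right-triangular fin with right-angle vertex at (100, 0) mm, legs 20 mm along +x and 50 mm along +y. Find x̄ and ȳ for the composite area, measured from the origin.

x̄ = 51.32 mm, ȳ = 102.87 mm

Part | A | x̄ᵢ | ȳᵢ | A·x̄ᵢ | A·ȳᵢ
rectangular body | 17000.00 | 50.00 | 85.00 | 850000.00 | 1445000.00
semicircular top | 3926.99 | 50.00 | 191.22 | 196349.54 | 750921.77
triangular fin | 500.00 | 106.67 | 16.67 | 53333.33 | 8333.33
Σ | 21426.99 |  |  | 1099682.87 | 2204255.11
x̄ = 1099682.87 / 21426.99 = 51.32 mm
ȳ = 2204255.11 / 21426.99 = 102.87 mm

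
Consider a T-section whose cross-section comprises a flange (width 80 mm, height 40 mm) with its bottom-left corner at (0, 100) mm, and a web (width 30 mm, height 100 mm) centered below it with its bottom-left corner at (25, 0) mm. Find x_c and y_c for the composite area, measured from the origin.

web: A = 30 × 100 = 3000.00, centroid at (40.00, 50.00).
flange: A = 80 × 40 = 3200.00, centroid at (40.00, 120.00).
ΣA = 6200.00 mm²
ΣAx_c = (3000.00)(40.00) + (3200.00)(40.00) = 248000.00 mm³
ΣAy_c = (3000.00)(50.00) + (3200.00)(120.00) = 534000.00 mm³
x_c = 248000.00 / 6200.00 = 40.00 mm
y_c = 534000.00 / 6200.00 = 86.13 mm

x_c = 40.00 mm, y_c = 86.13 mm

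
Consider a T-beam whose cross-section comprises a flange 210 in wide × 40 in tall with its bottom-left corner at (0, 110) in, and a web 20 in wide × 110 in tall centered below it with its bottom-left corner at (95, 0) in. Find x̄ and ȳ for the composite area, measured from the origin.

x̄ = 105.00 in, ȳ = 114.43 in

web: A = 20 × 110 = 2200.00, centroid at (105.00, 55.00).
flange: A = 210 × 40 = 8400.00, centroid at (105.00, 130.00).
ΣA = 10600.00 in², ΣAx̄ = 1113000.00 in³, ΣAȳ = 1213000.00 in³.
x̄ = 1113000.00/10600.00 = 105.00 in; ȳ = 1213000.00/10600.00 = 114.43 in.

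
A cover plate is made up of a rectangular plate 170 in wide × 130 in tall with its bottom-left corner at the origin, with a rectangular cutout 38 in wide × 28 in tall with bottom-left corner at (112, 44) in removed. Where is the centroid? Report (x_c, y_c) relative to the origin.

plate: A = 170 × 130 = 22100.00, centroid at (85.00, 65.00).
hole: A = −(38 × 28) = -1064.00, centroid at (131.00, 58.00).
ΣA = 21036.00 in²
ΣAx_c = (22100.00)(85.00) + (-1064.00)(131.00) = 1739116.00 in³
ΣAy_c = (22100.00)(65.00) + (-1064.00)(58.00) = 1374788.00 in³
x_c = 1739116.00 / 21036.00 = 82.67 in
y_c = 1374788.00 / 21036.00 = 65.35 in

x_c = 82.67 in, y_c = 65.35 in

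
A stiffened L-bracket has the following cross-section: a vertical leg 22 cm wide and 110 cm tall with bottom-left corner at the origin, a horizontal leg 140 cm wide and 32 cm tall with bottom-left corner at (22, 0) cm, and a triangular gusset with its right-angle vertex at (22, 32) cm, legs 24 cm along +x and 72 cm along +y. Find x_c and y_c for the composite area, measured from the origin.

x_c = 59.85 cm, y_c = 32.61 cm

vertical leg: A = 22 × 110 = 2420.00, centroid at (11.00, 55.00).
horizontal leg: A = 140 × 32 = 4480.00, centroid at (92.00, 16.00).
gusset: A = ½·24·72 = 864.00, centroid at (30.00, 56.00).
ΣA = 7764.00 cm², ΣAx_c = 464700.00 cm³, ΣAy_c = 253164.00 cm³.
x_c = 464700.00/7764.00 = 59.85 cm; y_c = 253164.00/7764.00 = 32.61 cm.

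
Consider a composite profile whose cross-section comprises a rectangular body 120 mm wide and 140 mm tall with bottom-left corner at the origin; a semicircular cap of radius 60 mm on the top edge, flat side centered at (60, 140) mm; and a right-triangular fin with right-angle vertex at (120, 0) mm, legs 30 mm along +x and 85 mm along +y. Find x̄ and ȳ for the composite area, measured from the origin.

rectangular body: A = 120 × 140 = 16800.00, centroid at (60.00, 70.00).
semicircular top: A = ½π·60² = 5654.87, centroid at (60.00, 165.46).
triangular fin: A = ½·30·85 = 1275.00, centroid at (130.00, 28.33).
ΣA = 23729.87 mm²
ΣAx̄ = (16800.00)(60.00) + (5654.87)(60.00) + (1275.00)(130.00) = 1513042.01 mm³
ΣAȳ = (16800.00)(70.00) + (5654.87)(165.46) + (1275.00)(28.33) = 2147806.35 mm³
x̄ = 1513042.01 / 23729.87 = 63.76 mm
ȳ = 2147806.35 / 23729.87 = 90.51 mm

x̄ = 63.76 mm, ȳ = 90.51 mm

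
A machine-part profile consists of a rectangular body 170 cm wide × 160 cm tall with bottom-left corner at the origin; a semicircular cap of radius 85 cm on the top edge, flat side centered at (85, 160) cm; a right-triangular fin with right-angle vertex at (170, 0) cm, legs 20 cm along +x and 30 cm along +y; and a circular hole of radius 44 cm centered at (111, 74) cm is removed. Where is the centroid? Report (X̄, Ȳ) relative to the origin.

X̄ = 81.01 cm, Ȳ = 120.68 cm

rectangular body: A = 170 × 160 = 27200.00, centroid at (85.00, 80.00).
semicircular top: A = ½π·85² = 11349.00, centroid at (85.00, 196.08).
triangular fin: A = ½·20·30 = 300.00, centroid at (176.67, 10.00).
hole: A = −π·44² = -6082.12, centroid at (111.00, 74.00).
ΣA = 32766.88 cm²
ΣAX̄ = (27200.00)(85.00) + (11349.00)(85.00) + (300.00)(176.67) + (-6082.12)(111.00) = 2654549.60 cm³
ΣAȲ = (27200.00)(80.00) + (11349.00)(196.08) + (300.00)(10.00) + (-6082.12)(74.00) = 3954180.09 cm³
X̄ = 2654549.60 / 32766.88 = 81.01 cm
Ȳ = 3954180.09 / 32766.88 = 120.68 cm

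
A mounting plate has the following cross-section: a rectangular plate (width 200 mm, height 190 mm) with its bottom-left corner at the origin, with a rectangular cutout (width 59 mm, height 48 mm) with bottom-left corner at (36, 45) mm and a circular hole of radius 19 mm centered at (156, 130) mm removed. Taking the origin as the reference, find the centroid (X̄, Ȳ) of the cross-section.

X̄ = 101.00 mm, Ȳ = 96.00 mm

plate: A = 200 × 190 = 38000.00, centroid at (100.00, 95.00).
hole 1: A = −(59 × 48) = -2832.00, centroid at (65.50, 69.00).
hole 2: A = −π·19² = -1134.11, centroid at (156.00, 130.00).
ΣA = 34033.89 mm², ΣAX̄ = 3437582.07 mm³, ΣAȲ = 3267157.06 mm³.
X̄ = 3437582.07/34033.89 = 101.00 mm; Ȳ = 3267157.06/34033.89 = 96.00 mm.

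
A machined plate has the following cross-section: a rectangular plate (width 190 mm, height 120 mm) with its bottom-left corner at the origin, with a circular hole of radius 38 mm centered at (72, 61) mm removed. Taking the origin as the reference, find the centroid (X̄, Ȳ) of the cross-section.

Part | A | x̄ᵢ | ȳᵢ | A·x̄ᵢ | A·ȳᵢ
plate | 22800.00 | 95.00 | 60.00 | 2166000.00 | 1368000.00
hole | -4536.46 | 72.00 | 61.00 | -326625.11 | -276724.05
Σ | 18263.54 |  |  | 1839374.89 | 1091275.95
X̄ = 1839374.89 / 18263.54 = 100.71 mm
Ȳ = 1091275.95 / 18263.54 = 59.75 mm

X̄ = 100.71 mm, Ȳ = 59.75 mm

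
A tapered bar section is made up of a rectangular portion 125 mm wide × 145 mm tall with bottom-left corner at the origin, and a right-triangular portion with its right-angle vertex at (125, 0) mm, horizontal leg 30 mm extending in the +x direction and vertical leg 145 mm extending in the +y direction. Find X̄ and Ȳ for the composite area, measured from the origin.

rectangular portion: A = 125 × 145 = 18125.00, centroid at (62.50, 72.50).
triangular portion: A = ½·30·145 = 2175.00, centroid at (135.00, 48.33).
ΣA = 20300.00 mm²
ΣAX̄ = (18125.00)(62.50) + (2175.00)(135.00) = 1426437.50 mm³
ΣAȲ = (18125.00)(72.50) + (2175.00)(48.33) = 1419187.50 mm³
X̄ = 1426437.50 / 20300.00 = 70.27 mm
Ȳ = 1419187.50 / 20300.00 = 69.91 mm

X̄ = 70.27 mm, Ȳ = 69.91 mm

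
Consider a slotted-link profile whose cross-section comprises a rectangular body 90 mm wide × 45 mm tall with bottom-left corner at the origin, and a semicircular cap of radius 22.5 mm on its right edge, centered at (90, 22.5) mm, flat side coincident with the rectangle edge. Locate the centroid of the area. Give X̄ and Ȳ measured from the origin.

X̄ = 53.95 mm, Ȳ = 22.50 mm

rectangular body: A = 90 × 45 = 4050.00, centroid at (45.00, 22.50).
semicircular end: A = ½π·22.5² = 795.22, centroid at (99.55, 22.50).
ΣA = 4845.22 mm²
ΣAX̄ = (4050.00)(45.00) + (795.22)(99.55) = 261413.16 mm³
ΣAȲ = (4050.00)(22.50) + (795.22)(22.50) = 109017.35 mm³
X̄ = 261413.16 / 4845.22 = 53.95 mm
Ȳ = 109017.35 / 4845.22 = 22.50 mm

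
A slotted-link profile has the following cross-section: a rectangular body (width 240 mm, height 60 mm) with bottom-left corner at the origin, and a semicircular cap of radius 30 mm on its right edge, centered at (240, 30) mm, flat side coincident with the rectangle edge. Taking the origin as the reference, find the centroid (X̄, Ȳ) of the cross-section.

X̄ = 131.87 mm, Ȳ = 30.00 mm

rectangular body: A = 240 × 60 = 14400.00, centroid at (120.00, 30.00).
semicircular end: A = ½π·30² = 1413.72, centroid at (252.73, 30.00).
ΣA = 15813.72 mm², ΣAX̄ = 2085292.01 mm³, ΣAȲ = 474411.50 mm³.
X̄ = 2085292.01/15813.72 = 131.87 mm; Ȳ = 474411.50/15813.72 = 30.00 mm.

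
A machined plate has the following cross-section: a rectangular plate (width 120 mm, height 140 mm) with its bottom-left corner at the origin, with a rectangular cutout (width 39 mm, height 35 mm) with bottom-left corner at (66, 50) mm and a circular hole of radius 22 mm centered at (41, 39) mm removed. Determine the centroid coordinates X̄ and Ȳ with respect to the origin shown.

Part | A | x̄ᵢ | ȳᵢ | A·x̄ᵢ | A·ȳᵢ
plate | 16800.00 | 60.00 | 70.00 | 1008000.00 | 1176000.00
hole 1 | -1365.00 | 85.50 | 67.50 | -116707.50 | -92137.50
hole 2 | -1520.53 | 41.00 | 39.00 | -62341.76 | -59300.70
Σ | 13914.47 |  |  | 828950.74 | 1024561.80
X̄ = 828950.74 / 13914.47 = 59.57 mm
Ȳ = 1024561.80 / 13914.47 = 73.63 mm

X̄ = 59.57 mm, Ȳ = 73.63 mm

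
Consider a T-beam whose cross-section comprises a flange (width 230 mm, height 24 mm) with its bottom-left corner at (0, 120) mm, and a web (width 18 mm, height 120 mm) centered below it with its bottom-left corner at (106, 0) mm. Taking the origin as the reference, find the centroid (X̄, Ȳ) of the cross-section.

X̄ = 115.00 mm, Ȳ = 111.75 mm

web: A = 18 × 120 = 2160.00, centroid at (115.00, 60.00).
flange: A = 230 × 24 = 5520.00, centroid at (115.00, 132.00).
ΣA = 7680.00 mm², ΣAX̄ = 883200.00 mm³, ΣAȲ = 858240.00 mm³.
X̄ = 883200.00/7680.00 = 115.00 mm; Ȳ = 858240.00/7680.00 = 111.75 mm.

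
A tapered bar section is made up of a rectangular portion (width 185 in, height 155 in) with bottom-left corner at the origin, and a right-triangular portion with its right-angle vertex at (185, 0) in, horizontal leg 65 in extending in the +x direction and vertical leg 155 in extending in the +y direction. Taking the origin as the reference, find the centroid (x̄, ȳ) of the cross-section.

Part | A | x̄ᵢ | ȳᵢ | A·x̄ᵢ | A·ȳᵢ
rectangular portion | 28675.00 | 92.50 | 77.50 | 2652437.50 | 2222312.50
triangular portion | 5037.50 | 206.67 | 51.67 | 1041083.33 | 260270.83
Σ | 33712.50 |  |  | 3693520.83 | 2482583.33
x̄ = 3693520.83 / 33712.50 = 109.56 in
ȳ = 2482583.33 / 33712.50 = 73.64 in

x̄ = 109.56 in, ȳ = 73.64 in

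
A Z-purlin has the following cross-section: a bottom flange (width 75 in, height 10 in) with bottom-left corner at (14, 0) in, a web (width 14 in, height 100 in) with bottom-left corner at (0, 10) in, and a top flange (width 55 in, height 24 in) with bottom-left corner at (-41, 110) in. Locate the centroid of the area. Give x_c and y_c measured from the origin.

x_c = 8.82 in, y_c = 71.70 in

bottom flange: A = 75 × 10 = 750.00, centroid at (51.50, 5.00).
web: A = 14 × 100 = 1400.00, centroid at (7.00, 60.00).
top flange: A = 55 × 24 = 1320.00, centroid at (-13.50, 122.00).
ΣA = 3470.00 in²
ΣAx_c = (750.00)(51.50) + (1400.00)(7.00) + (1320.00)(-13.50) = 30605.00 in³
ΣAy_c = (750.00)(5.00) + (1400.00)(60.00) + (1320.00)(122.00) = 248790.00 in³
x_c = 30605.00 / 3470.00 = 8.82 in
y_c = 248790.00 / 3470.00 = 71.70 in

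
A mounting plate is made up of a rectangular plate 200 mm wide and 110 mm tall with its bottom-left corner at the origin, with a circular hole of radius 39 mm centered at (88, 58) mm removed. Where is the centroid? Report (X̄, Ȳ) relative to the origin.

X̄ = 103.33 mm, Ȳ = 54.17 mm

plate: A = 200 × 110 = 22000.00, centroid at (100.00, 55.00).
hole: A = −π·39² = -4778.36, centroid at (88.00, 58.00).
ΣA = 17221.64 mm²
ΣAX̄ = (22000.00)(100.00) + (-4778.36)(88.00) = 1779504.11 mm³
ΣAȲ = (22000.00)(55.00) + (-4778.36)(58.00) = 932854.98 mm³
X̄ = 1779504.11 / 17221.64 = 103.33 mm
Ȳ = 932854.98 / 17221.64 = 54.17 mm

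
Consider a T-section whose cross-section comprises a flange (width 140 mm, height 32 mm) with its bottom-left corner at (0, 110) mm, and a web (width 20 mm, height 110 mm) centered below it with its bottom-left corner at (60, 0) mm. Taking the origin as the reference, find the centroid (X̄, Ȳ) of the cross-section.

Part | A | x̄ᵢ | ȳᵢ | A·x̄ᵢ | A·ȳᵢ
web | 2200.00 | 70.00 | 55.00 | 154000.00 | 121000.00
flange | 4480.00 | 70.00 | 126.00 | 313600.00 | 564480.00
Σ | 6680.00 |  |  | 467600.00 | 685480.00
X̄ = 467600.00 / 6680.00 = 70.00 mm
Ȳ = 685480.00 / 6680.00 = 102.62 mm

X̄ = 70.00 mm, Ȳ = 102.62 mm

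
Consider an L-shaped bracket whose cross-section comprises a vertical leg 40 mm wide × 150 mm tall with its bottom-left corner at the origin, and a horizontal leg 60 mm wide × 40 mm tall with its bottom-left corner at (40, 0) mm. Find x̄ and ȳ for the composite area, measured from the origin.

vertical leg: A = 40 × 150 = 6000.00, centroid at (20.00, 75.00).
horizontal leg: A = 60 × 40 = 2400.00, centroid at (70.00, 20.00).
ΣA = 8400.00 mm²
ΣAx̄ = (6000.00)(20.00) + (2400.00)(70.00) = 288000.00 mm³
ΣAȳ = (6000.00)(75.00) + (2400.00)(20.00) = 498000.00 mm³
x̄ = 288000.00 / 8400.00 = 34.29 mm
ȳ = 498000.00 / 8400.00 = 59.29 mm

x̄ = 34.29 mm, ȳ = 59.29 mm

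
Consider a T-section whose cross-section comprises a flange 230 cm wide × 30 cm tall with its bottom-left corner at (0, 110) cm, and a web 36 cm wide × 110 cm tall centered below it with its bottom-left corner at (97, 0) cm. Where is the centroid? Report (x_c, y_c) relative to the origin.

x_c = 115.00 cm, y_c = 99.48 cm

Part | A | x̄ᵢ | ȳᵢ | A·x̄ᵢ | A·ȳᵢ
web | 3960.00 | 115.00 | 55.00 | 455400.00 | 217800.00
flange | 6900.00 | 115.00 | 125.00 | 793500.00 | 862500.00
Σ | 10860.00 |  |  | 1248900.00 | 1080300.00
x_c = 1248900.00 / 10860.00 = 115.00 cm
y_c = 1080300.00 / 10860.00 = 99.48 cm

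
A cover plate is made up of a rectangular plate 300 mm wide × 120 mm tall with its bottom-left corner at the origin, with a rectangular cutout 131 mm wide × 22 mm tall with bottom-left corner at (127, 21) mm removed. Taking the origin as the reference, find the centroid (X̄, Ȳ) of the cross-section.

X̄ = 146.30 mm, Ȳ = 62.44 mm

plate: A = 300 × 120 = 36000.00, centroid at (150.00, 60.00).
hole: A = −(131 × 22) = -2882.00, centroid at (192.50, 32.00).
ΣA = 33118.00 mm²
ΣAX̄ = (36000.00)(150.00) + (-2882.00)(192.50) = 4845215.00 mm³
ΣAȲ = (36000.00)(60.00) + (-2882.00)(32.00) = 2067776.00 mm³
X̄ = 4845215.00 / 33118.00 = 146.30 mm
Ȳ = 2067776.00 / 33118.00 = 62.44 mm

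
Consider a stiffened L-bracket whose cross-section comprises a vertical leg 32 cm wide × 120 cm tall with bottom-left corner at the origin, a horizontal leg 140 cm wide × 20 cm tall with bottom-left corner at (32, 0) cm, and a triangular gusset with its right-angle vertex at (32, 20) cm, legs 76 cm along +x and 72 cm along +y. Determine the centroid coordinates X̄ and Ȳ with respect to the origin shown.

X̄ = 53.74 cm, Ȳ = 40.40 cm

vertical leg: A = 32 × 120 = 3840.00, centroid at (16.00, 60.00).
horizontal leg: A = 140 × 20 = 2800.00, centroid at (102.00, 10.00).
gusset: A = ½·76·72 = 2736.00, centroid at (57.33, 44.00).
ΣA = 9376.00 cm²
ΣAX̄ = (3840.00)(16.00) + (2800.00)(102.00) + (2736.00)(57.33) = 503904.00 cm³
ΣAȲ = (3840.00)(60.00) + (2800.00)(10.00) + (2736.00)(44.00) = 378784.00 cm³
X̄ = 503904.00 / 9376.00 = 53.74 cm
Ȳ = 378784.00 / 9376.00 = 40.40 cm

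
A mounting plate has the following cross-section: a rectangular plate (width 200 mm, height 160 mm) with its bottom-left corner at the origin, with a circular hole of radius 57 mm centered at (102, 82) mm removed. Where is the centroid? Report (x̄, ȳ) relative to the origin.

plate: A = 200 × 160 = 32000.00, centroid at (100.00, 80.00).
hole: A = −π·57² = -10207.03, centroid at (102.00, 82.00).
ΣA = 21792.97 mm², ΣAx̄ = 2158882.48 mm³, ΣAȳ = 1723023.17 mm³.
x̄ = 2158882.48/21792.97 = 99.06 mm; ȳ = 1723023.17/21792.97 = 79.06 mm.

x̄ = 99.06 mm, ȳ = 79.06 mm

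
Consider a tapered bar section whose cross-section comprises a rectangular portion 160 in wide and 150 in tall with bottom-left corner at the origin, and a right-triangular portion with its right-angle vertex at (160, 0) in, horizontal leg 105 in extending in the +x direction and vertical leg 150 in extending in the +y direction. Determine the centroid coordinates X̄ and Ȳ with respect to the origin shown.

rectangular portion: A = 160 × 150 = 24000.00, centroid at (80.00, 75.00).
triangular portion: A = ½·105·150 = 7875.00, centroid at (195.00, 50.00).
ΣA = 31875.00 in²
ΣAX̄ = (24000.00)(80.00) + (7875.00)(195.00) = 3455625.00 in³
ΣAȲ = (24000.00)(75.00) + (7875.00)(50.00) = 2193750.00 in³
X̄ = 3455625.00 / 31875.00 = 108.41 in
Ȳ = 2193750.00 / 31875.00 = 68.82 in

X̄ = 108.41 in, Ȳ = 68.82 in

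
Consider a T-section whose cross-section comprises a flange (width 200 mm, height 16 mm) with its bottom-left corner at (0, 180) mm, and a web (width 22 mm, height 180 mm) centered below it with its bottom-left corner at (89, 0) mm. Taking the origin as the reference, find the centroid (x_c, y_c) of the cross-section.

Part | A | x̄ᵢ | ȳᵢ | A·x̄ᵢ | A·ȳᵢ
web | 3960.00 | 100.00 | 90.00 | 396000.00 | 356400.00
flange | 3200.00 | 100.00 | 188.00 | 320000.00 | 601600.00
Σ | 7160.00 |  |  | 716000.00 | 958000.00
x_c = 716000.00 / 7160.00 = 100.00 mm
y_c = 958000.00 / 7160.00 = 133.80 mm

x_c = 100.00 mm, y_c = 133.80 mm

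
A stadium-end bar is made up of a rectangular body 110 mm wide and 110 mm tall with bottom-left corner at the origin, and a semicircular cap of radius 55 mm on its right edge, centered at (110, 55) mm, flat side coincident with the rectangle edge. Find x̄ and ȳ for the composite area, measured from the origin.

x̄ = 77.09 mm, ȳ = 55.00 mm

rectangular body: A = 110 × 110 = 12100.00, centroid at (55.00, 55.00).
semicircular end: A = ½π·55² = 4751.66, centroid at (133.34, 55.00).
ΣA = 16851.66 mm², ΣAx̄ = 1299099.14 mm³, ΣAȳ = 926841.24 mm³.
x̄ = 1299099.14/16851.66 = 77.09 mm; ȳ = 926841.24/16851.66 = 55.00 mm.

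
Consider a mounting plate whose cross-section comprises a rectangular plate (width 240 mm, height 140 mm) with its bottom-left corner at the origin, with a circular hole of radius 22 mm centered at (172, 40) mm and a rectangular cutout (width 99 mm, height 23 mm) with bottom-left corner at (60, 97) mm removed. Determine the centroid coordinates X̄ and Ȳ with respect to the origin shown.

plate: A = 240 × 140 = 33600.00, centroid at (120.00, 70.00).
hole 1: A = −π·22² = -1520.53, centroid at (172.00, 40.00).
hole 2: A = −(99 × 23) = -2277.00, centroid at (109.50, 108.50).
ΣA = 29802.47 mm²
ΣAX̄ = (33600.00)(120.00) + (-1520.53)(172.00) + (-2277.00)(109.50) = 3521137.19 mm³
ΣAȲ = (33600.00)(70.00) + (-1520.53)(40.00) + (-2277.00)(108.50) = 2044124.27 mm³
X̄ = 3521137.19 / 29802.47 = 118.15 mm
Ȳ = 2044124.27 / 29802.47 = 68.59 mm

X̄ = 118.15 mm, Ȳ = 68.59 mm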